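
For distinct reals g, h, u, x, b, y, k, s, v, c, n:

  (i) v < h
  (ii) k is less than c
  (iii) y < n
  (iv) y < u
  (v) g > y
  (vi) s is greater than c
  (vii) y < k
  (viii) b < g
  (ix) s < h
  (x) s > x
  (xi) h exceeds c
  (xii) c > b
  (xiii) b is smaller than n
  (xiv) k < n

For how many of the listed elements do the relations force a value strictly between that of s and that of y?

The relations place y below s. An element lies strictly between them when it is forced above y and also forced below s.
Above y: {k, g, n, c, h, u}. Below s: {x, b, k, c}.
Intersection: {k, c} — 2.

2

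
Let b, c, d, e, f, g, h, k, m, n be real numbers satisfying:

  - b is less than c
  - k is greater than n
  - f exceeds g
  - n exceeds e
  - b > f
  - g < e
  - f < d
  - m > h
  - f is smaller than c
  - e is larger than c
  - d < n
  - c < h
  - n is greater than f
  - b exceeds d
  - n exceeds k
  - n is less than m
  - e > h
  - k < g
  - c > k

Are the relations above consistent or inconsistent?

We have n < k stated directly, yet also k < g < f < d < b < c < h < e < n by chaining the others — so k < n. Contradiction.

inconsistent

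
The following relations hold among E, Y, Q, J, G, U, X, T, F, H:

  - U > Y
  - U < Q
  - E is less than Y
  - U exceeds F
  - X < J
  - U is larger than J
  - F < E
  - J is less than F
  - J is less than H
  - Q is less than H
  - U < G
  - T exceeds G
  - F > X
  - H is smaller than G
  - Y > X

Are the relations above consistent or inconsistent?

Every relation is compatible with X < J < F < E < Y < U < Q < H < G < T; the set is consistent.

consistent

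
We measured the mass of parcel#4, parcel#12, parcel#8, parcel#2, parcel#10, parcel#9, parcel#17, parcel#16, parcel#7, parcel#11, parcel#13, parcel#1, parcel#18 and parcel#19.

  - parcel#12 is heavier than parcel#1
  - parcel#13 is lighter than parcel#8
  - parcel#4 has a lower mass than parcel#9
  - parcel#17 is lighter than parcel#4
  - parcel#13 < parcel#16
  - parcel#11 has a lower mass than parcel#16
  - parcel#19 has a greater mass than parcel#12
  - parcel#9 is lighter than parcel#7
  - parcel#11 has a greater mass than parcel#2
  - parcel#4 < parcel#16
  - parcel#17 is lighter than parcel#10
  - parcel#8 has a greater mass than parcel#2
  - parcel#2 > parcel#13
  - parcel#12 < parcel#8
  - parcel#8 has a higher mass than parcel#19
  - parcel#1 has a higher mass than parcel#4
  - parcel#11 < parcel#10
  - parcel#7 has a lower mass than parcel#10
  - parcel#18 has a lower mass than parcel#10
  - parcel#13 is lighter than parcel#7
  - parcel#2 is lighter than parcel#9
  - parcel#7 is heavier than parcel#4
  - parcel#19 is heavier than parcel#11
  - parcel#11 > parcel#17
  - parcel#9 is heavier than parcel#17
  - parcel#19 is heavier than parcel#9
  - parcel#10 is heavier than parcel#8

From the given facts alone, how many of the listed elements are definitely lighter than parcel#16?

From parcel#16 the given relations immediately reach parcel#13, parcel#4, parcel#11.
From those, parcel#17, parcel#2 — 5 in total.
Nothing else is reachable below parcel#16; 5 in all.

5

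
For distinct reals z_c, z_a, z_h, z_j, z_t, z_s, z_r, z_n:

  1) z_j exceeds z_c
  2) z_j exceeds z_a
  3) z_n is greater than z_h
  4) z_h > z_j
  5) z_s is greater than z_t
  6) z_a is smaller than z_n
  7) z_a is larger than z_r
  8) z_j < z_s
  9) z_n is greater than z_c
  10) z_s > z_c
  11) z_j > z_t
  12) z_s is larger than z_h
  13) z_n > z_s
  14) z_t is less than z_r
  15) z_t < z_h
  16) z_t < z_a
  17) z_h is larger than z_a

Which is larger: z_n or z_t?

Chaining the given relations: z_t < z_r < z_a < z_j < z_h < z_s < z_n.
So z_t < z_n; z_n is the larger of the two.

z_n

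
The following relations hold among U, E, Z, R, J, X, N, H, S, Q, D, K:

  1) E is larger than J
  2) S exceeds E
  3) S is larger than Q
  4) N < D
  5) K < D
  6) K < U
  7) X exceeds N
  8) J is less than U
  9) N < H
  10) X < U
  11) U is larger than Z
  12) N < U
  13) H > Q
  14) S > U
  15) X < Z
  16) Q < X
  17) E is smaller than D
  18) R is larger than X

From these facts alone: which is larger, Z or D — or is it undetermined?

Following every chain through Z: above Z we get U, S; below Z we get Q, N, X.
D is not reached, and no chain runs the other way from D to Z.
So the given relations leave the order of Z and D undetermined.

undetermined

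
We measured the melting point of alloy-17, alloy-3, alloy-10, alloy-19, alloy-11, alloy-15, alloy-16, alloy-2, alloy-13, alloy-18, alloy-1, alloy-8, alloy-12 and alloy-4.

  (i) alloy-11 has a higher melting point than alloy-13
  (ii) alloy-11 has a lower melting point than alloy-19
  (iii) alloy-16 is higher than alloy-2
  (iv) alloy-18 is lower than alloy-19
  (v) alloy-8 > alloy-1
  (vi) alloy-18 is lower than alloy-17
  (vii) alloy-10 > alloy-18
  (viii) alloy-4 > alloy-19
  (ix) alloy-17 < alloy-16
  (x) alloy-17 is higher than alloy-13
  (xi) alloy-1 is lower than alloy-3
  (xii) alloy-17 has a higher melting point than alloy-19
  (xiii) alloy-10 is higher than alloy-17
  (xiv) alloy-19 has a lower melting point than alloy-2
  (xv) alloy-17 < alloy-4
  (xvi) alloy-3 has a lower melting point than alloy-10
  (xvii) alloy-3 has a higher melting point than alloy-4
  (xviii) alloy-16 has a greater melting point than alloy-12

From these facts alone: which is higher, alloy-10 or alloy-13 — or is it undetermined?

The relevant relations are alloy-13 < alloy-11; alloy-11 < alloy-19; alloy-19 < alloy-17; alloy-17 < alloy-4; alloy-4 < alloy-3; alloy-3 < alloy-10.
Chaining these gives alloy-13 < alloy-11 < alloy-19 < alloy-17 < alloy-4 < alloy-3 < alloy-10.
So alloy-10 is higher.

alloy-10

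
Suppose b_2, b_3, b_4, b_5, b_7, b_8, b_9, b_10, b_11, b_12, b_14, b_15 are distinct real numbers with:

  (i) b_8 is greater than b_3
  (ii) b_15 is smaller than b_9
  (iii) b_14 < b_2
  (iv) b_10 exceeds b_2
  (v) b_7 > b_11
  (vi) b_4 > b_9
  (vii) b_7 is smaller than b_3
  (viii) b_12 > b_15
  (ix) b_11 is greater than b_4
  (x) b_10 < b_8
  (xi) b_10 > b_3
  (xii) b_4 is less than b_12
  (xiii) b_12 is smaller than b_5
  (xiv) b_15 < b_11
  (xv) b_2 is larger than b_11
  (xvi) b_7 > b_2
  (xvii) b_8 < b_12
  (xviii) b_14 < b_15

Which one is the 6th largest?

b_7

The consecutive relations fix a unique order: b_14 < b_15 < b_9 < b_4 < b_11 < b_2 < b_7 < b_3 < b_10 < b_8 < b_12 < b_5.
Counting 6 from the largest end gives b_7.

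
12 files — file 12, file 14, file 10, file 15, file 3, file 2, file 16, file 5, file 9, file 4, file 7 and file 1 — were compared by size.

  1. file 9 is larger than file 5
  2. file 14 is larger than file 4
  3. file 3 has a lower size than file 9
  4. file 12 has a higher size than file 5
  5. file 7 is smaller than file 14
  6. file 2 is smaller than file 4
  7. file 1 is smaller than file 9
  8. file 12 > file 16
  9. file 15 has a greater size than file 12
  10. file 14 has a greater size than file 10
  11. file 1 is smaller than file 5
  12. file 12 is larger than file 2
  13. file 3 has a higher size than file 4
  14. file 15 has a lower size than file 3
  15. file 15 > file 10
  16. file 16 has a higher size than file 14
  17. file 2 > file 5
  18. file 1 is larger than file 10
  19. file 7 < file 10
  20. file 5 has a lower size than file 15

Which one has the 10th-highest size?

file 1

The consecutive relations fix a unique order: file 7 < file 10 < file 1 < file 5 < file 2 < file 4 < file 14 < file 16 < file 12 < file 15 < file 3 < file 9.
The 10th largest is file 1.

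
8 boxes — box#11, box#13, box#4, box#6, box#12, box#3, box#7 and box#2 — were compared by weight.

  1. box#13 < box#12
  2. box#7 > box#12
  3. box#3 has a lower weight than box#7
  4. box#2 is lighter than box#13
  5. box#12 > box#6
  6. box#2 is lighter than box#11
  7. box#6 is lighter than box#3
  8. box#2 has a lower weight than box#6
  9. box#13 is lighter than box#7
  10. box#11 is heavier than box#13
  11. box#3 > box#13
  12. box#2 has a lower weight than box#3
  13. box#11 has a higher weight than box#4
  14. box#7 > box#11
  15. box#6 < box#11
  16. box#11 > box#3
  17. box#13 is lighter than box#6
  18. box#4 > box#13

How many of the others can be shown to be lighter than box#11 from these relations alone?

5

The elements the relations force below box#11 are box#2, box#13, box#4, box#6, box#3 — no chain reaches any other.
That is 5.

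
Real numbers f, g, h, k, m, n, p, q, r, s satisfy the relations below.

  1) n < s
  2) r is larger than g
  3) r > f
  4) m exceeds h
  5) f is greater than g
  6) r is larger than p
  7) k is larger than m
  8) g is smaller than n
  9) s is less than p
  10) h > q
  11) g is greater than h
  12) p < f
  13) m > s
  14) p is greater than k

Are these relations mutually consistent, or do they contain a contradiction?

consistent

Every relation is compatible with q < h < g < n < s < m < k < p < f < r; the set is consistent.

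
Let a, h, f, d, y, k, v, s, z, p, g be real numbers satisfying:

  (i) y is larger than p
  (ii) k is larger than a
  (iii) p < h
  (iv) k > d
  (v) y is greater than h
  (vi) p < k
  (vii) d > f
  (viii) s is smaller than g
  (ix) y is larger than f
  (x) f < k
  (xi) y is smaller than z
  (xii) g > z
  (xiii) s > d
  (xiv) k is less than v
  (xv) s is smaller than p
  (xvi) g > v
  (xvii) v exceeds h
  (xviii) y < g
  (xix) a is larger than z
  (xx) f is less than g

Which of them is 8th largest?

Piecing the relations together gives one ordering: f < d < s < p < h < y < z < a < k < v < g.
Counting 8 from the largest end gives p.

p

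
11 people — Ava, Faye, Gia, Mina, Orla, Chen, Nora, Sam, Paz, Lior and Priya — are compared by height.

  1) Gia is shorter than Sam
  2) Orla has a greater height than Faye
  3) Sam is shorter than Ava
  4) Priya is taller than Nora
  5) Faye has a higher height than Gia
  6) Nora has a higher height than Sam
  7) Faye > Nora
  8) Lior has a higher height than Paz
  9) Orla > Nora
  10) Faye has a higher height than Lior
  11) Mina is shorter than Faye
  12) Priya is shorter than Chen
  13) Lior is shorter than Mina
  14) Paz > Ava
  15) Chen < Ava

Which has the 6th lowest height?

The consecutive relations fix a unique order: Gia < Sam < Nora < Priya < Chen < Ava < Paz < Lior < Mina < Faye < Orla.
The 6th smallest is Ava.

Ava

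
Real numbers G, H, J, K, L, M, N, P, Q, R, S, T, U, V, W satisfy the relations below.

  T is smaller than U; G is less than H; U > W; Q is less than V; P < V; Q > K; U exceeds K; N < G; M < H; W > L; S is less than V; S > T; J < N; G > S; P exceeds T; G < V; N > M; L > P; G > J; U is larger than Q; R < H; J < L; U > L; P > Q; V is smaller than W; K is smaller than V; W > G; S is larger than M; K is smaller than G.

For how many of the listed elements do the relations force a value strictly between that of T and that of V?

The relations place T below V. An element lies strictly between them when it is forced above T and also forced below V.
Above T: {P, S, G, H, L, W, U}. Below V: {K, Q, P, M, J, N, S, G}.
Intersection: {P, S, G} — 3.

3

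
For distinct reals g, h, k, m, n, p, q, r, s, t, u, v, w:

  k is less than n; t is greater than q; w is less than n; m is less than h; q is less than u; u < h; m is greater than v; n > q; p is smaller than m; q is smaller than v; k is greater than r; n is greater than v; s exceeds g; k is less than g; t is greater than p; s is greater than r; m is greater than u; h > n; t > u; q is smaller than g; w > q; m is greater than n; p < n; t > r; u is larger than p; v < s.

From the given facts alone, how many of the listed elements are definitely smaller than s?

5

The elements the relations force below s are r, k, q, v, g — no chain reaches any other.
That is 5.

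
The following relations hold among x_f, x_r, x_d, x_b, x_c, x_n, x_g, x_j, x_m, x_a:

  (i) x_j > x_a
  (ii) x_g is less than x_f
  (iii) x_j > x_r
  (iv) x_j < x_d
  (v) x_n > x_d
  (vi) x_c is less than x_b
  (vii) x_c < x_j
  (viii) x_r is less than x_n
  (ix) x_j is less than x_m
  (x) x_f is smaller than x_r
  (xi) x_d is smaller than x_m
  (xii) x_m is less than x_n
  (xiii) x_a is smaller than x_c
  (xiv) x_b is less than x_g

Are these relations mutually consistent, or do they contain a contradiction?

consistent

The single ordering x_a < x_c < x_b < x_g < x_f < x_r < x_j < x_d < x_m < x_n satisfies every listed relation, so no contradiction arises.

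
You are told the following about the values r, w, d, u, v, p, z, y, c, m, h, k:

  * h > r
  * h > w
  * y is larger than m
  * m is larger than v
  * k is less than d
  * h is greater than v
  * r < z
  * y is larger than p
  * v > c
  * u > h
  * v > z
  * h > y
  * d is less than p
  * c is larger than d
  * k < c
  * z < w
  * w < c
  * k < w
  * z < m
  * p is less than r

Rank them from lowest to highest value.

k < d < p < r < z < w < c < v < m < y < h < u

The consecutive links are each given: k < d; d < p; p < r; r < z; z < w; w < c; c < v; v < m; m < y; y < h; h < u.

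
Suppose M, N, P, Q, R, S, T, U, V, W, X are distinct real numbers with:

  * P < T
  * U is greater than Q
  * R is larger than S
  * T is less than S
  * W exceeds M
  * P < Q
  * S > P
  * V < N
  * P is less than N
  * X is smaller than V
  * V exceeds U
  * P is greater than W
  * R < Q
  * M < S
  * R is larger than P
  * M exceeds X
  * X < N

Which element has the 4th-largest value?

The consecutive relations fix a unique order: X < M < W < P < T < S < R < Q < U < V < N.
Counting 4 from the largest end gives Q.

Q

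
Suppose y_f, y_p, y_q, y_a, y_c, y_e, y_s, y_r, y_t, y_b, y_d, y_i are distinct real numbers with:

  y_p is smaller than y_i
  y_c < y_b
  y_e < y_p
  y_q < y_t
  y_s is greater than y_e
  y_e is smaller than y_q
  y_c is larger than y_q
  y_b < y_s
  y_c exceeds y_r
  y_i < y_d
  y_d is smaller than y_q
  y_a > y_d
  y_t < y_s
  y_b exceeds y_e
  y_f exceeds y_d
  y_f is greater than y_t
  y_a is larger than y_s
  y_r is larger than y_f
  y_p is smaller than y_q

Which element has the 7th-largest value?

Piecing the relations together gives one ordering: y_e < y_p < y_i < y_d < y_q < y_t < y_f < y_r < y_c < y_b < y_s < y_a.
Counting 7 from the largest end gives y_t.

y_t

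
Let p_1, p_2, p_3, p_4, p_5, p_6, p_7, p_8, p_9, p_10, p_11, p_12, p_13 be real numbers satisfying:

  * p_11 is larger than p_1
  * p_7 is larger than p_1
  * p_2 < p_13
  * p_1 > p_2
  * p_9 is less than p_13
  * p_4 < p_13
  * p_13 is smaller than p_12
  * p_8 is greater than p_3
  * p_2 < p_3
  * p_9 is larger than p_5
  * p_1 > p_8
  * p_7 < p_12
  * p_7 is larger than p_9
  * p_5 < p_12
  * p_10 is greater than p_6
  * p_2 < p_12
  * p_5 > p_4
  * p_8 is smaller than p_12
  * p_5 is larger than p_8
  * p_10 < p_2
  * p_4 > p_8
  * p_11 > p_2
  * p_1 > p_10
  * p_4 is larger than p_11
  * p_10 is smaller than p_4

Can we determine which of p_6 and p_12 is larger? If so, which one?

p_12

p_6 < p_10 < p_2 < p_3 < p_8 < p_1 < p_11 < p_4 < p_5 < p_9 < p_13 < p_12, by transitivity through p_10, p_2, p_3, p_8, p_1, p_11, p_4, p_5, p_9, p_13.
So p_12 is larger.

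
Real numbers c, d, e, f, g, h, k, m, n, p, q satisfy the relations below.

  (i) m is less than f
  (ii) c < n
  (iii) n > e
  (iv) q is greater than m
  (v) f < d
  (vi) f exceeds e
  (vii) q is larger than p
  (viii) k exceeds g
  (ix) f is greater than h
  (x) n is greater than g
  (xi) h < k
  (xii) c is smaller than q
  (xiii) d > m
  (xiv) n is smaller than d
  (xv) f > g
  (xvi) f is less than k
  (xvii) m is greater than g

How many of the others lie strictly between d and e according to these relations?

2

Chaining upward from e reaches: f, n, k.
Chaining downward from d reaches: g, m, h, f, c, n.
Strictly between e and d are those in both lists: f, n — 2 elements.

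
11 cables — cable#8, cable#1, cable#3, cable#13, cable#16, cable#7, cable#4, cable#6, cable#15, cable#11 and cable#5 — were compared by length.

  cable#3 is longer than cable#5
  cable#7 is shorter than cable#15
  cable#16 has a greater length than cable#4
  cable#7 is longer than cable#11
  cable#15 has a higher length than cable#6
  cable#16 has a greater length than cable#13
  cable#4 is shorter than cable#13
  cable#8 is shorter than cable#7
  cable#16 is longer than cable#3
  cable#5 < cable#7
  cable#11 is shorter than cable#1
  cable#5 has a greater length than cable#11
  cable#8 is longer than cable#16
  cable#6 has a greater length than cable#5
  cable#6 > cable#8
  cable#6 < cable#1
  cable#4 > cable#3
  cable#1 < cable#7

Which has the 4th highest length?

cable#6

Piecing the relations together gives one ordering: cable#11 < cable#5 < cable#3 < cable#4 < cable#13 < cable#16 < cable#8 < cable#6 < cable#1 < cable#7 < cable#15.
Counting 4 from the largest end gives cable#6.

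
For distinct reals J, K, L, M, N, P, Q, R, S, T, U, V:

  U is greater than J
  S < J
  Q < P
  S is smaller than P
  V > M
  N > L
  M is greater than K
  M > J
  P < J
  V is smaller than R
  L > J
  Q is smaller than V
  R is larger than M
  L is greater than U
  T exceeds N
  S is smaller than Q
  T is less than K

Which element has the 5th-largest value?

T

The consecutive relations fix a unique order: S < Q < P < J < U < L < N < T < K < M < V < R.
The 5th largest is T.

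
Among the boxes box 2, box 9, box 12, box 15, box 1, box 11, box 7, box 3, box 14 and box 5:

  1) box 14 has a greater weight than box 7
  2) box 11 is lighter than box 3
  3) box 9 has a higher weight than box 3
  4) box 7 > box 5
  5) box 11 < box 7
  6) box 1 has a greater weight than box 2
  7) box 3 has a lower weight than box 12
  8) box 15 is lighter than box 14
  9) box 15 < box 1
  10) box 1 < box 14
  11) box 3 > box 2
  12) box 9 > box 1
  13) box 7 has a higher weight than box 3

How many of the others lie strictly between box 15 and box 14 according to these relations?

The relations place box 15 below box 14. An element lies strictly between them when it is forced above box 15 and also forced below box 14.
Above box 15: {box 1, box 9}. Below box 14: {box 11, box 2, box 5, box 3, box 7, box 1}.
Intersection: {box 1} — 1.

1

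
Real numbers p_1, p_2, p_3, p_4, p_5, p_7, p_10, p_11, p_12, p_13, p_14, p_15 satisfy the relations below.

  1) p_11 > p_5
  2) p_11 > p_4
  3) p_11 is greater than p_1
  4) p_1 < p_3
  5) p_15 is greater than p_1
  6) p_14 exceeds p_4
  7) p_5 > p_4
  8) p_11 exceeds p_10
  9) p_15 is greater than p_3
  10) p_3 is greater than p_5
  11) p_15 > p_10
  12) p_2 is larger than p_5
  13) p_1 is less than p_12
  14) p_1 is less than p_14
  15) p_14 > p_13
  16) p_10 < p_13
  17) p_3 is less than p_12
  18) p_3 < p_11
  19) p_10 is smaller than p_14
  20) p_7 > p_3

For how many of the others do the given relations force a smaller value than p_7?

The elements the relations force below p_7 are p_4, p_1, p_5, p_3 — no chain reaches any other.
That is 4.

4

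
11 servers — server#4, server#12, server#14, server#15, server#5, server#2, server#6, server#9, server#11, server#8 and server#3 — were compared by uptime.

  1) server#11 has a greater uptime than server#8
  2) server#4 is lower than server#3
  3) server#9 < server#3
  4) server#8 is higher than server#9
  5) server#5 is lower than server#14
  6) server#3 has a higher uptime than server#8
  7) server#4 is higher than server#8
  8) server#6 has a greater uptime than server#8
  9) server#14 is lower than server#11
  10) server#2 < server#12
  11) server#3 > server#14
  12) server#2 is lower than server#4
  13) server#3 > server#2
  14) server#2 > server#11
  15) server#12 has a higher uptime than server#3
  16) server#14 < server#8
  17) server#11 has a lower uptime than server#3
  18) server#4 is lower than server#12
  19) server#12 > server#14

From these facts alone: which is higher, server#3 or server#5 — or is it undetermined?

server#3

Chaining the given relations: server#5 < server#14 < server#8 < server#11 < server#2 < server#4 < server#3.
So server#3 is higher.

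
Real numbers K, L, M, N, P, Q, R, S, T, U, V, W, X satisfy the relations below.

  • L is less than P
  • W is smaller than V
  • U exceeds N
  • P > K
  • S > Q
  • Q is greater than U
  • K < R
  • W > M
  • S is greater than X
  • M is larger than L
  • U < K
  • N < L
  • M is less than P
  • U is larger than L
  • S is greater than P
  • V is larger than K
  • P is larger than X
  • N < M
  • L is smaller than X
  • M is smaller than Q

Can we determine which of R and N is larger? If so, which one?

R

The relevant relations are N < L; L < U; U < K; K < R.
Chaining these gives N < L < U < K < R.
So R is larger.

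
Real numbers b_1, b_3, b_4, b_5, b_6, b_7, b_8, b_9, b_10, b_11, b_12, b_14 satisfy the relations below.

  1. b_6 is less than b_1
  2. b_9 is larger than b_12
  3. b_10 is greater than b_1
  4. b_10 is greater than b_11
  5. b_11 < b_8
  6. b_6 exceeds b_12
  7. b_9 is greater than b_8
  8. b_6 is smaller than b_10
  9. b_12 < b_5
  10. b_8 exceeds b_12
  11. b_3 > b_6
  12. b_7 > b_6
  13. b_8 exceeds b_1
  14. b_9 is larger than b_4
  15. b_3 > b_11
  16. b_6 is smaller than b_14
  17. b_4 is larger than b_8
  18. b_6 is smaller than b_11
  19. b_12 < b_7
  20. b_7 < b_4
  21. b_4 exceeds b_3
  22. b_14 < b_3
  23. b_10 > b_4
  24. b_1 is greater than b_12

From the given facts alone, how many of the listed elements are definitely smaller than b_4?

Directly below b_4: b_7, b_3, b_8.
One step further: b_12, b_6, b_14, b_11, b_1 (8 so far).
No other element is forced below b_4 by the given relations, so the count is 8.

8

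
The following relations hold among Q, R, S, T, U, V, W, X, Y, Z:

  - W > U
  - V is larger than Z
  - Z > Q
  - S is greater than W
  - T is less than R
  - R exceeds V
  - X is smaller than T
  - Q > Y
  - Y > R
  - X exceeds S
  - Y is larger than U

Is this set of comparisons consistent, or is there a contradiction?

inconsistent

Chaining the given relations yields R < Y < Q < Z < V, so R < V. But one relation states V < R. These cannot both hold.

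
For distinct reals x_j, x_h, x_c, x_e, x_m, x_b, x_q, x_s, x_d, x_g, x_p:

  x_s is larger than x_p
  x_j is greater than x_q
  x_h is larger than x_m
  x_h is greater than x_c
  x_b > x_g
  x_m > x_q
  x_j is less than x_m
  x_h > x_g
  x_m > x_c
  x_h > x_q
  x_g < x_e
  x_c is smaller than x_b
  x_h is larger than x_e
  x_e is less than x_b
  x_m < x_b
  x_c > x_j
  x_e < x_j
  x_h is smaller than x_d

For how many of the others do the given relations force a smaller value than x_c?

4

From x_c the given relations immediately reach x_j.
From those, x_q, x_e — 3 in total.
From those, x_g — 4 in total.
No other element is forced below x_c by the given relations, so the count is 4.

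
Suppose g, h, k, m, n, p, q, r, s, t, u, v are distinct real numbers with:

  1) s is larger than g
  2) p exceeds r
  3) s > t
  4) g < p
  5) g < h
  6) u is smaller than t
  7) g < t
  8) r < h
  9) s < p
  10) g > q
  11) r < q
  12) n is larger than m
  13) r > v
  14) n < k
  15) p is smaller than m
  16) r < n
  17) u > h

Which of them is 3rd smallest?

q

The consecutive relations fix a unique order: v < r < q < g < h < u < t < s < p < m < n < k.
The 3rd smallest is q.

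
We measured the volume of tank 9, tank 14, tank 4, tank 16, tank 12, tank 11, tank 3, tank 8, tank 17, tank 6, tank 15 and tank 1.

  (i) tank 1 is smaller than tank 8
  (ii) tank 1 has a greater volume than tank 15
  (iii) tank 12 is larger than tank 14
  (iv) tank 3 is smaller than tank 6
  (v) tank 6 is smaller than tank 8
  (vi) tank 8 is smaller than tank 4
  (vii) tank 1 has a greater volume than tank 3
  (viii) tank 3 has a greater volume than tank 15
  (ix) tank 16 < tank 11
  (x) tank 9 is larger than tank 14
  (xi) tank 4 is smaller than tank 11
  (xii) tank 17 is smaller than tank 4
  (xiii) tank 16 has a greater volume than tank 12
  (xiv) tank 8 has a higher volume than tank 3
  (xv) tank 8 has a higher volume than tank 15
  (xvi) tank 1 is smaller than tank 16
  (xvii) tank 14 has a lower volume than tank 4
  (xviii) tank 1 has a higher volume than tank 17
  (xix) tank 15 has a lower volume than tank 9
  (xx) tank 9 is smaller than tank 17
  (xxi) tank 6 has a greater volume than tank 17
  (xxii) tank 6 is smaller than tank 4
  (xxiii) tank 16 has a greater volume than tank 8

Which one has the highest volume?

tank 11

tank 15 is not greatest since tank 15 < tank 1; tank 3 is not greatest since tank 3 < tank 6; tank 14 is not greatest since tank 14 < tank 12; tank 9 is not greatest since tank 9 < tank 17; tank 17 is not greatest since tank 17 < tank 4; tank 1 is not greatest since tank 1 < tank 16; tank 6 is not greatest since tank 6 < tank 8; tank 12 is not greatest since tank 12 < tank 16; tank 8 is not greatest since tank 8 < tank 4; tank 4 is not greatest since tank 4 < tank 11; tank 16 is not greatest since tank 16 < tank 11.
Only tank 11 has nothing above it, so tank 11 is the highest volume.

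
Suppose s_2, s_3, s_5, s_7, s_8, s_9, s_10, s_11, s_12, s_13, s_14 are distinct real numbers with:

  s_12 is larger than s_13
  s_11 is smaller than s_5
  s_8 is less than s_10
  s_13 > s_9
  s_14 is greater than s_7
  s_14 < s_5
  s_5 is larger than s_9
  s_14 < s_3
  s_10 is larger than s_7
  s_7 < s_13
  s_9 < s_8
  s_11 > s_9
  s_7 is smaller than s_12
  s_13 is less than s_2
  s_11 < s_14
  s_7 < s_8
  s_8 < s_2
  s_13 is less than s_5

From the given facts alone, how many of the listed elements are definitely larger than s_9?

9

From s_9 the given relations immediately reach s_8, s_13, s_11, s_5.
From those, s_10, s_2, s_14, s_12 — 8 in total.
From those, s_3 — 9 in total.
Nothing else is reachable above s_9; 9 in all.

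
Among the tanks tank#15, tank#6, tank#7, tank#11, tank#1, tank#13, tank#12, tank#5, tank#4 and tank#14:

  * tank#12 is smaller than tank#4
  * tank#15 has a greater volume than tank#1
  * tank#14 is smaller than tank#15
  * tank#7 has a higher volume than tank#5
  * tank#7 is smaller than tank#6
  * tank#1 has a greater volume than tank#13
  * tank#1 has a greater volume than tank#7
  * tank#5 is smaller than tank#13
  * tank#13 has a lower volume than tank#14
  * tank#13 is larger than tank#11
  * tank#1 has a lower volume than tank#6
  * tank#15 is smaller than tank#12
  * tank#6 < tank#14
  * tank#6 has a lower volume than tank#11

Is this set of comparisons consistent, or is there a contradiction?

inconsistent

We have tank#13 < tank#1 stated directly, yet also tank#1 < tank#6 < tank#11 < tank#13 by chaining the others — so tank#1 < tank#13. Contradiction.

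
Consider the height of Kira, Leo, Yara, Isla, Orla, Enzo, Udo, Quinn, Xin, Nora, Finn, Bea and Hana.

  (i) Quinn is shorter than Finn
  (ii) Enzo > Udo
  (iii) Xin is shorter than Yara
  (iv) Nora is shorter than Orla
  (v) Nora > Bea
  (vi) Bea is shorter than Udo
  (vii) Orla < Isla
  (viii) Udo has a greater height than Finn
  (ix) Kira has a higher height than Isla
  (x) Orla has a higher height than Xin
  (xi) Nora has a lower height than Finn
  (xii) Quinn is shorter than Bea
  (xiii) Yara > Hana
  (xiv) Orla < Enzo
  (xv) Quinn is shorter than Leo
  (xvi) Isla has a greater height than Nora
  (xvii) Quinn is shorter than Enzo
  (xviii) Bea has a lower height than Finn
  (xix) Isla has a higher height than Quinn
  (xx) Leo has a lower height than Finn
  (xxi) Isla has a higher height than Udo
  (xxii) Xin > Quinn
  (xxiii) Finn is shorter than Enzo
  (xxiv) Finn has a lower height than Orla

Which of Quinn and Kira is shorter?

Link the given pairs in sequence: Quinn < Bea; Bea < Nora; Nora < Finn; Finn < Orla; Orla < Isla; Isla < Kira.
Chaining these gives Quinn < Bea < Nora < Finn < Orla < Isla < Kira.
So Quinn < Kira; Quinn is the shorter of the two.

Quinn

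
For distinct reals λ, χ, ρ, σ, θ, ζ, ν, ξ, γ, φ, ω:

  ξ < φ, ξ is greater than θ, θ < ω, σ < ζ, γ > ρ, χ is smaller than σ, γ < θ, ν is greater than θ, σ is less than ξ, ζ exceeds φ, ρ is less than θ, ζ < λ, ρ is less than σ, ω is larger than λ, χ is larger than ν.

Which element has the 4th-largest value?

φ

Chaining the given pairs: ρ < γ < θ < ν < χ < σ < ξ < φ < ζ < λ < ω.
The 4th largest is φ.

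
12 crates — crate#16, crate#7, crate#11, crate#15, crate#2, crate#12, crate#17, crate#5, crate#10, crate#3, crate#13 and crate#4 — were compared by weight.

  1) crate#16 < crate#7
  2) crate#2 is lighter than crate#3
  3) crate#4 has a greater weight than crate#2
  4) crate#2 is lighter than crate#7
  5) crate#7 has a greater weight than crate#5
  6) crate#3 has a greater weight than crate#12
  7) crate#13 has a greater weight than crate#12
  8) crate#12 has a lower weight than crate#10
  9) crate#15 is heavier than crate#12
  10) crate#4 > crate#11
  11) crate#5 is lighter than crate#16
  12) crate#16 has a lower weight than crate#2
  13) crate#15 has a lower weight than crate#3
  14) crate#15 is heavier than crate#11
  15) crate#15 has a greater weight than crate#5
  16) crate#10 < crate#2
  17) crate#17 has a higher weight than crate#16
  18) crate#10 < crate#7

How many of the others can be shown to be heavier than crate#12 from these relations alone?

Directly above crate#12: crate#10, crate#13, crate#15, crate#3.
One step further: crate#2, crate#7 (6 so far).
One step further: crate#4 (7 so far).
Nothing else is reachable above crate#12; 7 in all.

7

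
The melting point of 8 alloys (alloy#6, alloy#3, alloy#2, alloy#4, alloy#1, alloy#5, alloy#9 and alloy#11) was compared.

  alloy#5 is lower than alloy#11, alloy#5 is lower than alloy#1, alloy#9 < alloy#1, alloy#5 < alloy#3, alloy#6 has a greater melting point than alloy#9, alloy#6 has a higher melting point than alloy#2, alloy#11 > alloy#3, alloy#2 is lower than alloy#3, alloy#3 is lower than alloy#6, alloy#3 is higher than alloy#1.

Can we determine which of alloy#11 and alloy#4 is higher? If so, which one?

Following every chain through alloy#4: nothing is chained to alloy#4.
alloy#11 is not reached, and no chain runs the other way from alloy#11 to alloy#4.
So the given relations leave the order of alloy#4 and alloy#11 undetermined.

undetermined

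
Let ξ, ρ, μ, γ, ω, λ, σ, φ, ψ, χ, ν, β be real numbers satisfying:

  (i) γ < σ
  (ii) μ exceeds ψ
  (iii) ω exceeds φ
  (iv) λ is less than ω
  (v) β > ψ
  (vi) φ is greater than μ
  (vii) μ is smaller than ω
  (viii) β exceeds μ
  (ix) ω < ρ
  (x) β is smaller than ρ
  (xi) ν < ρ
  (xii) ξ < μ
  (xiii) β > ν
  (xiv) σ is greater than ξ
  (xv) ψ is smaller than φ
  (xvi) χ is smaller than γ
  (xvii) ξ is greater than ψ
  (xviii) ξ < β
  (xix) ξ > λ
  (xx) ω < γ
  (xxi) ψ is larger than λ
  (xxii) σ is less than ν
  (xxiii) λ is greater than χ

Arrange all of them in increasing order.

Each adjacent pair is fixed by a given relation: χ < λ; λ < ψ; ψ < ξ; ξ < μ; μ < φ; φ < ω; ω < γ; γ < σ; σ < ν; ν < β; β < ρ. Chaining them end to end gives the full order.

χ < λ < ψ < ξ < μ < φ < ω < γ < σ < ν < β < ρ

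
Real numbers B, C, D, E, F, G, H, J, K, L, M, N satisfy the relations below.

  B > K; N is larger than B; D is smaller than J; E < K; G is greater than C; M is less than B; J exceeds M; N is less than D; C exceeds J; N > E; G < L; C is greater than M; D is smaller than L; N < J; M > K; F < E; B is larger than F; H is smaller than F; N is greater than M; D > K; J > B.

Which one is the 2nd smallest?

F

Chaining the given pairs: H < F < E < K < M < B < N < D < J < C < G < L.
Counting 2 from the smallest end gives F.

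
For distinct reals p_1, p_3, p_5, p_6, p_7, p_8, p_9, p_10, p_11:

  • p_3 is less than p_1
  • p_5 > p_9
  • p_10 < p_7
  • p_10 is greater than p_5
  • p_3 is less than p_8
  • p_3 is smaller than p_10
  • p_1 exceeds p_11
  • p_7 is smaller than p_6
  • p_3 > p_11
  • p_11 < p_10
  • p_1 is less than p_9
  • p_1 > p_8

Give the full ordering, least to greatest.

p_11 < p_3 < p_8 < p_1 < p_9 < p_5 < p_10 < p_7 < p_6

Nothing is placed below p_11, so it is least; from there p_11 < p_3; p_3 < p_8; p_8 < p_1; p_1 < p_9; p_9 < p_5; p_5 < p_10; p_10 < p_7; p_7 < p_6, each given directly.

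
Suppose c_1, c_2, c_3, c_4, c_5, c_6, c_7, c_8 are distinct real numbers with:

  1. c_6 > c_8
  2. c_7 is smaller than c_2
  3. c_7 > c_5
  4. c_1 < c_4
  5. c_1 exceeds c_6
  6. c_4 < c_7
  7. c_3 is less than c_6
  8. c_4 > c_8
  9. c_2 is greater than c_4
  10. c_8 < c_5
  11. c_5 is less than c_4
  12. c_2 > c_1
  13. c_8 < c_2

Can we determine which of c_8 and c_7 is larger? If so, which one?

c_8 < c_6 < c_1 < c_4 < c_7, by transitivity through c_6, c_1, c_4.
So c_7 is larger.

c_7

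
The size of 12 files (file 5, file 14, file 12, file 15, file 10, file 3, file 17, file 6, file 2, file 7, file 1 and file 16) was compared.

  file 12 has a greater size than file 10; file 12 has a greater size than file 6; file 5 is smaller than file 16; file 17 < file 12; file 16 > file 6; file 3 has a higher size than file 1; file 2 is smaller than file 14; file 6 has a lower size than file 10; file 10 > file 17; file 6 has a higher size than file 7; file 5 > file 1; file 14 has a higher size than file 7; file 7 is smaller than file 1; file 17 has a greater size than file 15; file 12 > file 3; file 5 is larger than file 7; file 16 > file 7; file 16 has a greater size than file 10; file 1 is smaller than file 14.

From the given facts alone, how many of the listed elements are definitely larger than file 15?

4

Directly above file 15: file 17.
One step further: file 10, file 12 (3 so far).
One step further: file 16 (4 so far).
Nothing else is reachable above file 15; 4 in all.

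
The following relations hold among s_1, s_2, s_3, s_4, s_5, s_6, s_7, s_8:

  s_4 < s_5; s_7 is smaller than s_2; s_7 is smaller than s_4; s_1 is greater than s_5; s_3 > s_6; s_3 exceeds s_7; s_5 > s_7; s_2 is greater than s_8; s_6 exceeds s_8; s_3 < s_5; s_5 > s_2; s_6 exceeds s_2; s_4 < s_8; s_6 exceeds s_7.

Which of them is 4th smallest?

The consecutive relations fix a unique order: s_7 < s_4 < s_8 < s_2 < s_6 < s_3 < s_5 < s_1.
The 4th smallest is s_2.

s_2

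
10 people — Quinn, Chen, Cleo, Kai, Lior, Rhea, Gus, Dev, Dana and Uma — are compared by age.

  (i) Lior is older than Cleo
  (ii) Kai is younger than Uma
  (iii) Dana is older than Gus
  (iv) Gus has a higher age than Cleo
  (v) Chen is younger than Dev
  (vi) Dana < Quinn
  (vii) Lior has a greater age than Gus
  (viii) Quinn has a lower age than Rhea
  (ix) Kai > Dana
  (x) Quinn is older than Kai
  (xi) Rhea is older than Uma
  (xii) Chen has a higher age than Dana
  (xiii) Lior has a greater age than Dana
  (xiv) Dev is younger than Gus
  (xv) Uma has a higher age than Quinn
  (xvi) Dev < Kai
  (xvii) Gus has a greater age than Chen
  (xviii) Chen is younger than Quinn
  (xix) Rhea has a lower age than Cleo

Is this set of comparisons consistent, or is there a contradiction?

We have Gus < Dana stated directly, yet also Dana < Chen < Dev < Kai < Quinn < Uma < Rhea < Cleo < Gus by chaining the others — so Dana < Gus. Contradiction.

inconsistent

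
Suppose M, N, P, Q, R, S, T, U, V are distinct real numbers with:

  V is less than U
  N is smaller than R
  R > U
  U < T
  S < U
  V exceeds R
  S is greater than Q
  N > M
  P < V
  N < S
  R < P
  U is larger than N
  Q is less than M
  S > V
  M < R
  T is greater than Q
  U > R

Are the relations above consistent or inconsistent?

inconsistent

We have U < R stated directly, yet also R < P < V < S < U by chaining the others — so R < U. Contradiction.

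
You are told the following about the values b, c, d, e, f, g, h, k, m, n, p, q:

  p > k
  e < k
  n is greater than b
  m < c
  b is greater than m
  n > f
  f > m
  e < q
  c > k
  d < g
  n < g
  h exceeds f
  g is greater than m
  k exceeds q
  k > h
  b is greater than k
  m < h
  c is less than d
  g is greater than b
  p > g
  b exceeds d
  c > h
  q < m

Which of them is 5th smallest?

Chaining the given pairs: e < q < m < f < h < k < c < d < b < n < g < p.
The 5th smallest is h.

h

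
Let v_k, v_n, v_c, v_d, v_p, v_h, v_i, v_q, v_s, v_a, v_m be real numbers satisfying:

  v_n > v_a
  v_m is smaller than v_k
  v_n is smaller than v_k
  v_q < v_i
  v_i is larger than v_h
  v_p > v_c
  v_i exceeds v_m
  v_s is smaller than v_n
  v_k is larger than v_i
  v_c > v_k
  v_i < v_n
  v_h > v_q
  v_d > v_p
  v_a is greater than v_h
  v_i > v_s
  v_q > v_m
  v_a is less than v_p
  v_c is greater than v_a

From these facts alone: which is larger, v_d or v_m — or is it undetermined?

The relevant relations are v_m < v_q; v_q < v_h; v_h < v_a; v_a < v_n; v_n < v_k; v_k < v_c; v_c < v_p; v_p < v_d.
Chaining these gives v_m < v_q < v_h < v_a < v_n < v_k < v_c < v_p < v_d.
So v_d is larger.

v_d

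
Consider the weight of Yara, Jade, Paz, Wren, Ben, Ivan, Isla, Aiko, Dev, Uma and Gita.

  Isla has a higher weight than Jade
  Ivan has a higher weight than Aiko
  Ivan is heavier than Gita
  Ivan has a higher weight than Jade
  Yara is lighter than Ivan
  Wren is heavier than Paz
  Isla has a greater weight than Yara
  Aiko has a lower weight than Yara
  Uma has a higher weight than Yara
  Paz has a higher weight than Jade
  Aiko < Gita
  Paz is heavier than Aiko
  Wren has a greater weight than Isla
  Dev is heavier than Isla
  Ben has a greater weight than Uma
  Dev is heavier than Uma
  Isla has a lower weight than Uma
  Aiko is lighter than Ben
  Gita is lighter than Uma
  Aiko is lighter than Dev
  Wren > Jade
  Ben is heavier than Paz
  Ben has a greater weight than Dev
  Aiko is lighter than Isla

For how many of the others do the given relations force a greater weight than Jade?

From Jade the given relations immediately reach Isla, Paz, Wren, Ivan.
From those, Uma, Dev, Ben — 7 in total.
Nothing else is reachable above Jade; 7 in all.

7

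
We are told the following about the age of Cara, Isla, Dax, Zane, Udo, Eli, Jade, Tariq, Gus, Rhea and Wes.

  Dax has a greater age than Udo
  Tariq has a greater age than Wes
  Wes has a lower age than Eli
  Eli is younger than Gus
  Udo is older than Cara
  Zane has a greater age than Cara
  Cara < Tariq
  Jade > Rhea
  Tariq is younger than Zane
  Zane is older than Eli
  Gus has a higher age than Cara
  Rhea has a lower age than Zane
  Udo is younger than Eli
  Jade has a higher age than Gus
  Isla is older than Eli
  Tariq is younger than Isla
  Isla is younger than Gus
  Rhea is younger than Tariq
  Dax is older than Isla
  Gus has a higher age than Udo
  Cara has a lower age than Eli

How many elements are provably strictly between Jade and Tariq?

The relations place Tariq below Jade. An element lies strictly between them when it is forced above Tariq and also forced below Jade.
Above Tariq: {Isla, Gus, Zane, Dax}. Below Jade: {Cara, Udo, Wes, Rhea, Eli, Isla, Gus}.
Intersection: {Isla, Gus} — 2.

2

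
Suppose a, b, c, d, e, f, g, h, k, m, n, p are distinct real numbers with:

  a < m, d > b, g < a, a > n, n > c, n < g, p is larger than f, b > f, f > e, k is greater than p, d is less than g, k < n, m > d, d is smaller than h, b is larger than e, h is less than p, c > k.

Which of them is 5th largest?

Piecing the relations together gives one ordering: e < f < b < d < h < p < k < c < n < g < a < m.
Counting 5 from the largest end gives c.

c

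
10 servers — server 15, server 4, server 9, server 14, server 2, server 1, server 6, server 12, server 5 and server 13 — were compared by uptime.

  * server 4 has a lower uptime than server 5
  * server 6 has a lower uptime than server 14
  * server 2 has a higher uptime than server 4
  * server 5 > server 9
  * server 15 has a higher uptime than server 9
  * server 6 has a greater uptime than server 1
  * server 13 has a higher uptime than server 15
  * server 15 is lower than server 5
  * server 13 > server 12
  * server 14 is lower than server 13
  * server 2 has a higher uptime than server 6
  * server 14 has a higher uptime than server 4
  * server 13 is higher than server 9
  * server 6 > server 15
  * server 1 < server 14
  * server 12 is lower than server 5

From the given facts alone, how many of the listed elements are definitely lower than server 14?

Directly below server 14: server 1, server 4, server 6.
One step further: server 15 (4 so far).
One step further: server 9 (5 so far).
No other element is forced below server 14 by the given relations, so the count is 5.

5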